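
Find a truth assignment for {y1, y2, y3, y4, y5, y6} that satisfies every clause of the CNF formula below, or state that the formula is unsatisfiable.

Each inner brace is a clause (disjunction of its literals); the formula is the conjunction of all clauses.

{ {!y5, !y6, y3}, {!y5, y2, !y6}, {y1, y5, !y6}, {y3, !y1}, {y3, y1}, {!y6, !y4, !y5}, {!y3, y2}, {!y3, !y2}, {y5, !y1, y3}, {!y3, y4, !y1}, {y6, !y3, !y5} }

UNSATISFIABLE

Try y3 = true.
From the singleton clause (y2), y2 = true.
That conflicts with the unit clause (!y2).
Undo y3 and try y3 = false.
From the singleton clause (!y1), y1 = false.
That conflicts with the unit clause (y1).
Either choice for y3 ends in contradiction.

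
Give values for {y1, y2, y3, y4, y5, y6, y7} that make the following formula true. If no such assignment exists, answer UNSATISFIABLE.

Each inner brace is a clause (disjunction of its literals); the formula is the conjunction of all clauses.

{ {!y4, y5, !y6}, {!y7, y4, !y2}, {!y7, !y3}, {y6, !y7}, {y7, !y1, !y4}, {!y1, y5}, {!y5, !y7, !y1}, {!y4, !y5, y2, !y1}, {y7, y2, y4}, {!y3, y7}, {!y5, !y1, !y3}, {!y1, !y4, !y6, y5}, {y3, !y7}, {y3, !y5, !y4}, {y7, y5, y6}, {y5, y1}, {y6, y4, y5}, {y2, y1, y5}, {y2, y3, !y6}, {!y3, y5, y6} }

Try y7 = false.
The clause (!y3) is unit, so y3 = false.
Try y1 = true.
The clause (!y4) is unit, so y4 = false.
The clause (y5) is unit, so y5 = true.
The clause (y2) is unit, so y2 = true.
No clause remains; y6 is free.

y1 ↦ true,  y2 ↦ true,  y3 ↦ false,  y4 ↦ false,  y5 ↦ true,  y6 ↦ false,  y7 ↦ false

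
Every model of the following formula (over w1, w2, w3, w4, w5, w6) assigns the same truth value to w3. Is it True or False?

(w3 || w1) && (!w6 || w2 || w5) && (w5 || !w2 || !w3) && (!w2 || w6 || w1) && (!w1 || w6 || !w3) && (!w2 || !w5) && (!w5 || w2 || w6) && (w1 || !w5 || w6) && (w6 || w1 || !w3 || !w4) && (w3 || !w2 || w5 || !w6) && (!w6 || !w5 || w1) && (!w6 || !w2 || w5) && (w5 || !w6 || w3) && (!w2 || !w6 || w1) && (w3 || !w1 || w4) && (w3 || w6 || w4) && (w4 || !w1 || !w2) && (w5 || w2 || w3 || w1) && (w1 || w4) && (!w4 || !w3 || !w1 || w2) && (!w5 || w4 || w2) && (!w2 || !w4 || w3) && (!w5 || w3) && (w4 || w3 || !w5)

Suppose w3 = true.
Branch on w5: set w5 = true.
The clause (!w2) is unit, so w2 = false.
The clause (w6) is unit, so w6 = true.
The clause (w1) is unit, so w1 = true.
The clause (!w4) is unit, so w4 = false.
Now (w4) is unsatisfied and unit — conflict.
So w5 must be the other value — set w5 = false.
The clause (!w2) is unit, so w2 = false.
The clause (!w6) is unit, so w6 = false.
The clause (!w1) is unit, so w1 = false.
The clause (!w4) is unit, so w4 = false.
Now (w4) is unsatisfied and unit — conflict.
Either choice for w5 ends in contradiction.
So every satisfying assignment has w3 = False.

False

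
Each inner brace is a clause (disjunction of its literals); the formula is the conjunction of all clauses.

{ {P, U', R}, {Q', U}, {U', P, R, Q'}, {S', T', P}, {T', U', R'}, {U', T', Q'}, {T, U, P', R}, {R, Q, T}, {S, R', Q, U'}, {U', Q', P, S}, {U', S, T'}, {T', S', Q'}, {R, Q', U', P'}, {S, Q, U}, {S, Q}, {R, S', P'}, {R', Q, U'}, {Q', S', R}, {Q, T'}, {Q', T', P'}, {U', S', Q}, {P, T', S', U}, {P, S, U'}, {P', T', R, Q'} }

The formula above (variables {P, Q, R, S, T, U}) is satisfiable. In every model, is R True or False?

Suppose R = 0.
Try P = 1.
Unit clause (S') forces S = 0.
Unit clause (Q) forces Q = 1.
Unit clause (U) forces U = 1.
Now (U') is unsatisfied and unit — conflict.
Undo P and try P = 0.
Unit clause (U') forces U = 0.
Unit clause (Q') forces Q = 0.
Unit clause (T) forces T = 1.
Now (T') is unsatisfied and unit — conflict.
Both values of P lead to a conflict.
So every satisfying assignment has R = True.

True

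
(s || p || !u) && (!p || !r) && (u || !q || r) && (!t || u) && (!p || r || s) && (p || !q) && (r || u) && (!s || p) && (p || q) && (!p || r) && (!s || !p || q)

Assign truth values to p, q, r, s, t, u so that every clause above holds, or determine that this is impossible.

UNSATISFIABLE

Case p = false:
(!q) alone gives q = false.
Now (q) is unsatisfied and unit — conflict.
Backtrack on p: now try p = true.
(!r) alone gives r = false.
Now (r) is unsatisfied and unit — conflict.
Either choice for p ends in contradiction.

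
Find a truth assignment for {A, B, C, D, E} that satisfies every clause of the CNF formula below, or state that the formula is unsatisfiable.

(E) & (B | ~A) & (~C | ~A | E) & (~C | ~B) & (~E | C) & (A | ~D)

A: 0, B: 0, C: 1, D: 0, E: 1

(E) alone gives E = 1.
(C) alone gives C = 1.
(~B) alone gives B = 0.
(~A) alone gives A = 0.
(~D) alone gives D = 0.
All clauses are satisfied.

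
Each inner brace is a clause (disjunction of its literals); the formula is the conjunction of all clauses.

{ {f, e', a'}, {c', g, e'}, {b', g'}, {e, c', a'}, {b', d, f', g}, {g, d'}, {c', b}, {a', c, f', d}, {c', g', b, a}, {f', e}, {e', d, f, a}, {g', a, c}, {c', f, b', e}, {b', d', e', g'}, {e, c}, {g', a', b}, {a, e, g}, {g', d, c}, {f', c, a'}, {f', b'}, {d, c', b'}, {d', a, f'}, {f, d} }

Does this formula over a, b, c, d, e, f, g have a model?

Yes, satisfiable

Try b = 0.
(c') alone gives c = 0.
(e) alone gives e = 1.
Try f = 1.
(a') alone gives a = 0.
(g') alone gives g = 0.
(d') alone gives d = 0.
Every clause now holds.
A satisfying assignment: a ↦ 0, b ↦ 0, c ↦ 0, d ↦ 0, e ↦ 1, f ↦ 1, g ↦ 0.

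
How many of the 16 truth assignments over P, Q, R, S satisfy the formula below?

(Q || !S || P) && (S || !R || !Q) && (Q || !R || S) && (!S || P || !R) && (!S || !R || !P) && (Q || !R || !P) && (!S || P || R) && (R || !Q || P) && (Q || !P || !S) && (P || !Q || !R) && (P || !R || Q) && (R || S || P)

There are 2^4 = 16 truth assignments over (P, Q, R, S).
Check each against the 12 clauses (columns in the order P, Q, R, S):
  F F F F  ✗ fails (R || S || P)
  F F F T  ✗ fails (Q || !S || P)
  F F T F  ✗ fails (Q || !R || S)
  F F T T  ✗ fails (Q || !S || P)
  F T F F  ✗ fails (R || !Q || P)
  F T F T  ✗ fails (!S || P || R)
  F T T F  ✗ fails (S || !R || !Q)
  F T T T  ✗ fails (!S || P || !R)
  T F F F  ✓ satisfies all
  T F F T  ✗ fails (Q || !P || !S)
  T F T F  ✗ fails (Q || !R || S)
  T F T T  ✗ fails (!S || !R || !P)
  T T F F  ✓ satisfies all
  T T F T  ✓ satisfies all
  T T T F  ✗ fails (S || !R || !Q)
  T T T T  ✗ fails (!S || !R || !P)
3 of the 16 rows are models.

3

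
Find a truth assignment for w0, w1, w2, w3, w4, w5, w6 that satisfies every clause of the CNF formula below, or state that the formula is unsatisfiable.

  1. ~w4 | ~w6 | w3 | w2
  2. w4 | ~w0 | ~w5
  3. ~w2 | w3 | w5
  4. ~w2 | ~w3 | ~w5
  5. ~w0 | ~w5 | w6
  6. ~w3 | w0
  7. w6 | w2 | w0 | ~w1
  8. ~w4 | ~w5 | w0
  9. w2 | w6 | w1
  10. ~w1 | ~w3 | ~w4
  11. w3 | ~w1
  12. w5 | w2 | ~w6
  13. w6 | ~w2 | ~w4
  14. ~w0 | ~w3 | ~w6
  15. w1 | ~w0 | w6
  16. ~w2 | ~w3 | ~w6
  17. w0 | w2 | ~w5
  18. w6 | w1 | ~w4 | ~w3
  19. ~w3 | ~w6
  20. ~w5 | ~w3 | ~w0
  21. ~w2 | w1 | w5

Case w3 = 0:
The clause (~w1) is unit, so w1 = 0.
Case w2 = 1:
The clause (w5) is unit, so w5 = 1.
Case w4 = 0:
The clause (~w0) is unit, so w0 = 0.
Every clause is now satisfied; w6 is unconstrained.

w0=0; w1=0; w2=1; w3=0; w4=0; w5=1; w6=1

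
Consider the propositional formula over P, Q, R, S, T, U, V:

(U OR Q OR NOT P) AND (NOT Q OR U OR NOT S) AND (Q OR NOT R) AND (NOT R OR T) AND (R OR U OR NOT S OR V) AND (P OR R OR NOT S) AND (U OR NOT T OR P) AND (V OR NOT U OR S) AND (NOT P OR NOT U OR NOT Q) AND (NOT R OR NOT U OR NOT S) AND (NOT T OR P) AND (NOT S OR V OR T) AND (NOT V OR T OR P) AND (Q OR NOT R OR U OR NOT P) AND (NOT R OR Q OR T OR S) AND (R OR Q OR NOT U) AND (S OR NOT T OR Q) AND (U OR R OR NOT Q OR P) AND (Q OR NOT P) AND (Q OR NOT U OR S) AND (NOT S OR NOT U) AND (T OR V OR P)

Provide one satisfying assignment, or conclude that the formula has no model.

Case Q = true:
Case U = false:
Unit clause (NOT S) forces S = false.
Case R = false:
Unit clause (P) forces P = true.
No clause remains; T, V are free.

P: true; Q: true; R: false; S: false; T: true; U: false; V: false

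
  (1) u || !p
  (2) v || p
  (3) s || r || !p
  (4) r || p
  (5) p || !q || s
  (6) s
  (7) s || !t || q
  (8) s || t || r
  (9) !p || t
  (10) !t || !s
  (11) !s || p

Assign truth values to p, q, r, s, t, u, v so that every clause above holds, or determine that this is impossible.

UNSATISFIABLE

From the singleton clause (s), s = true.
From the singleton clause (!t), t = false.
From the singleton clause (!p), p = false.
That conflicts with the unit clause (p).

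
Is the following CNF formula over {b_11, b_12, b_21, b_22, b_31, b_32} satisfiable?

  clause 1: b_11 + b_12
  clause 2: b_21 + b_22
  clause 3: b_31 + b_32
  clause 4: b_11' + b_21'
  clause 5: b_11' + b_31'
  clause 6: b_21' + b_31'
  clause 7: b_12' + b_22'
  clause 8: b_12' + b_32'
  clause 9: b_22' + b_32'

No, unsatisfiable

Branch on b_11: set b_11 = 1.
(b_21') alone gives b_21 = 0.
(b_22) alone gives b_22 = 1.
(b_31') alone gives b_31 = 0.
(b_32) alone gives b_32 = 1.
Now (b_32') is unsatisfied and unit — conflict.
Backtrack on b_11: now try b_11 = 0.
(b_12) alone gives b_12 = 1.
(b_22') alone gives b_22 = 0.
(b_21) alone gives b_21 = 1.
(b_31') alone gives b_31 = 0.
(b_32) alone gives b_32 = 1.
Now (b_32') is unsatisfied and unit — conflict.
Either choice for b_11 ends in contradiction.
No assignment satisfies every clause.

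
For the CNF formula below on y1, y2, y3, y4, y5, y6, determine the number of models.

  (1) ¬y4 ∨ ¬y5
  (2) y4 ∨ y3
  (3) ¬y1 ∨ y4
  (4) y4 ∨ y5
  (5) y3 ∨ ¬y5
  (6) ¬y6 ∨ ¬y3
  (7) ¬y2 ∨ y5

8

There are 2^6 = 64 truth assignments over (y1, y2, y3, y4, y5, y6).
Split on y4. With y4 = True, the clauses containing y4 are satisfied and ¬y4 drops from the rest; 6 of the 2^5 = 32 assignments to the other variables satisfy what remains.
With y4 = False, by the same count on the reduced clause set, 2 assignments work.
(One model: y1=F, y2=F, y3=F, y4=T, y5=F, y6=F.)
Total: 6 + 2 = 8.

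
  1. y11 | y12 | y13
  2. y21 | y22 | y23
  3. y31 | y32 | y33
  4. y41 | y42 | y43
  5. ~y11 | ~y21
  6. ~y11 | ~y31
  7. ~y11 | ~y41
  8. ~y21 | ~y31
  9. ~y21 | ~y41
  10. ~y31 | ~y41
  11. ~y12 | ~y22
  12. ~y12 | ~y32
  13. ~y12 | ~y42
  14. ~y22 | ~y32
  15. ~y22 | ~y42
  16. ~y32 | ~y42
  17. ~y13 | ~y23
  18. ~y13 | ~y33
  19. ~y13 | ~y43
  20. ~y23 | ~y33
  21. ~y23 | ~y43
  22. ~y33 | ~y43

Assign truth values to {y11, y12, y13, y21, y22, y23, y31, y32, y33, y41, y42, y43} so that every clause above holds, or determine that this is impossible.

Suppose y11 = 0.
Suppose y12 = 1.
The clause (~y22) is unit, so y22 = 0.
The clause (~y32) is unit, so y32 = 0.
The clause (~y42) is unit, so y42 = 0.
Suppose y21 = 1.
The clause (~y31) is unit, so y31 = 0.
The clause (y33) is unit, so y33 = 1.
The clause (~y41) is unit, so y41 = 0.
The clause (y43) is unit, so y43 = 1.
Now (~y43) is unsatisfied and unit — conflict.
That branch fails; take y21 = 0 instead.
The clause (y23) is unit, so y23 = 1.
The clause (~y13) is unit, so y13 = 0.
The clause (~y33) is unit, so y33 = 0.
The clause (y31) is unit, so y31 = 1.
The clause (~y41) is unit, so y41 = 0.
The clause (y43) is unit, so y43 = 1.
Now (~y43) is unsatisfied and unit — conflict.
Neither y21 = 1 nor y21 = 0 works.
That branch fails; take y12 = 0 instead.
The clause (y13) is unit, so y13 = 1.
The clause (~y23) is unit, so y23 = 0.
The clause (~y33) is unit, so y33 = 0.
The clause (~y43) is unit, so y43 = 0.
Suppose y21 = 1.
The clause (~y31) is unit, so y31 = 0.
The clause (y32) is unit, so y32 = 1.
The clause (~y41) is unit, so y41 = 0.
The clause (y42) is unit, so y42 = 1.
Now (~y42) is unsatisfied and unit — conflict.
That branch fails; take y21 = 0 instead.
The clause (y22) is unit, so y22 = 1.
The clause (~y32) is unit, so y32 = 0.
The clause (y31) is unit, so y31 = 1.
The clause (~y41) is unit, so y41 = 0.
The clause (y42) is unit, so y42 = 1.
Now (~y42) is unsatisfied and unit — conflict.
Neither y21 = 1 nor y21 = 0 works.
Neither y12 = 1 nor y12 = 0 works.
That branch fails; take y11 = 1 instead.
The clause (~y21) is unit, so y21 = 0.
The clause (~y31) is unit, so y31 = 0.
The clause (~y41) is unit, so y41 = 0.
Suppose y22 = 1.
The clause (~y12) is unit, so y12 = 0.
The clause (~y32) is unit, so y32 = 0.
The clause (y33) is unit, so y33 = 1.
The clause (~y42) is unit, so y42 = 0.
The clause (y43) is unit, so y43 = 1.
Now (~y43) is unsatisfied and unit — conflict.
That branch fails; take y22 = 0 instead.
The clause (y23) is unit, so y23 = 1.
The clause (~y13) is unit, so y13 = 0.
The clause (~y33) is unit, so y33 = 0.
The clause (y32) is unit, so y32 = 1.
The clause (~y12) is unit, so y12 = 0.
The clause (~y42) is unit, so y42 = 0.
The clause (y43) is unit, so y43 = 1.
Now (~y43) is unsatisfied and unit — conflict.
Neither y22 = 1 nor y22 = 0 works.
Neither y11 = 1 nor y11 = 0 works.

UNSATISFIABLE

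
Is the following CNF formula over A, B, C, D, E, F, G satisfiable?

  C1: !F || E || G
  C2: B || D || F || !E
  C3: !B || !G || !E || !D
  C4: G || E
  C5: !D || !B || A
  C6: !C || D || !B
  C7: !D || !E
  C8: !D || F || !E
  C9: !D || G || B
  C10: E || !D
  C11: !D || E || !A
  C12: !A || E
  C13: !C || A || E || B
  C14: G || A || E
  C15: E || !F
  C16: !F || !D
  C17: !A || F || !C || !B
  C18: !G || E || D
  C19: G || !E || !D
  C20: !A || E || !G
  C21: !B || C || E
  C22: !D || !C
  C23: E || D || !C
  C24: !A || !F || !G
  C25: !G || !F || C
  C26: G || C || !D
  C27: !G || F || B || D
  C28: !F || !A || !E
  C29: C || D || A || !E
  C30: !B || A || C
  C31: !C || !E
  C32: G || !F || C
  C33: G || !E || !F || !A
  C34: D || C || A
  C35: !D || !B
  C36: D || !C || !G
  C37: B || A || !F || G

Case G = true:
Case D = false:
From the singleton clause (E), E = true.
From the singleton clause (!C), C = false.
From the singleton clause (!F), F = false.
From the singleton clause (B), B = true.
From the singleton clause (A), A = true.
Every clause now holds.
A satisfying assignment: A: true, B: true, C: false, D: false, E: true, F: false, G: true.

Yes, satisfiable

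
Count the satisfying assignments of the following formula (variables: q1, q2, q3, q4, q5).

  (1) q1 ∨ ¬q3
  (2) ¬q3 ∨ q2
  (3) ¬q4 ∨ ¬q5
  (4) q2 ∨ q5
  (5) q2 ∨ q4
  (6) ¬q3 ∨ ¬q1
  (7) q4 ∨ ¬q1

4

There are 2^5 = 32 truth assignments over (q1, q2, q3, q4, q5).
Split on q2. With q2 = True, the clauses containing q2 are satisfied and ¬q2 drops from the rest; 4 of the 2^4 = 16 assignments to the other variables satisfy what remains.
With q2 = False, by the same count on the reduced clause set, 0 assignments work.
Total: 4 + 0 = 4.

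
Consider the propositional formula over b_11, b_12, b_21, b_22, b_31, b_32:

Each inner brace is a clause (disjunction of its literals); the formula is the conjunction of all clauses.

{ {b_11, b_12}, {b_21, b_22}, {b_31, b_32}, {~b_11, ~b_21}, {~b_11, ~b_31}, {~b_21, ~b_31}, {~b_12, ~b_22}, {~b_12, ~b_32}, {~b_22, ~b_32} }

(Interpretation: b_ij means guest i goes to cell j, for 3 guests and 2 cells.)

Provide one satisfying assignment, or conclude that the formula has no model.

UNSATISFIABLE

Case b_11 = 1:
(~b_21) alone gives b_21 = 0.
(b_22) alone gives b_22 = 1.
(~b_31) alone gives b_31 = 0.
(b_32) alone gives b_32 = 1.
That conflicts with the unit clause (~b_32).
So b_11 must be the other value — set b_11 = 0.
(b_12) alone gives b_12 = 1.
(~b_22) alone gives b_22 = 0.
(b_21) alone gives b_21 = 1.
(~b_31) alone gives b_31 = 0.
(b_32) alone gives b_32 = 1.
That conflicts with the unit clause (~b_32).
Neither b_11 = 1 nor b_11 = 0 works.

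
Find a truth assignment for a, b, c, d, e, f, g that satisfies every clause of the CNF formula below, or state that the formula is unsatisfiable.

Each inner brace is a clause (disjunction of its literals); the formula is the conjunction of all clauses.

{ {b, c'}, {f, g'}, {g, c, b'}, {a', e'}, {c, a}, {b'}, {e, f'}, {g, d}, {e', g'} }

Unit clause (b') forces b = 0.
Unit clause (c') forces c = 0.
Unit clause (a) forces a = 1.
Unit clause (e') forces e = 0.
Unit clause (f') forces f = 0.
Unit clause (g') forces g = 0.
Unit clause (d) forces d = 1.
Every clause now holds.

a: 1; b: 0; c: 0; d: 1; e: 0; f: 0; g: 0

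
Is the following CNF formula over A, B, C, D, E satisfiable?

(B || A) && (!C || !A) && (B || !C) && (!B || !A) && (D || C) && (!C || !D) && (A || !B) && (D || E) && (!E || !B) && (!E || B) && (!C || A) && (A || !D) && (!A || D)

Yes

Branch on B: set B = false.
The clause (A) is unit, so A = true.
The clause (!C) is unit, so C = false.
The clause (D) is unit, so D = true.
The clause (!E) is unit, so E = false.
This assignment satisfies each clause.
A satisfying assignment: A=true,  B=false,  C=false,  D=true,  E=false.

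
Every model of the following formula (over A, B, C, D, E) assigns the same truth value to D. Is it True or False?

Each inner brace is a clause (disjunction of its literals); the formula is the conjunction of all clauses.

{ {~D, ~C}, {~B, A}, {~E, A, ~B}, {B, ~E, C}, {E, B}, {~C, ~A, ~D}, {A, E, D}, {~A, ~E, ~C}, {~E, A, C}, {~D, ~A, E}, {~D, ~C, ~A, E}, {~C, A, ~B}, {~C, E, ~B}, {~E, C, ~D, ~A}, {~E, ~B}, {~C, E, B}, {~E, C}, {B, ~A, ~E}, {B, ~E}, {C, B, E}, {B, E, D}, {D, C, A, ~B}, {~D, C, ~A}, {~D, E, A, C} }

False

Suppose D = 1.
From the singleton clause (~C), C = 0.
From the singleton clause (~E), E = 0.
From the singleton clause (B), B = 1.
From the singleton clause (A), A = 1.
Now (~A) is unsatisfied and unit — conflict.
So every satisfying assignment has D = False.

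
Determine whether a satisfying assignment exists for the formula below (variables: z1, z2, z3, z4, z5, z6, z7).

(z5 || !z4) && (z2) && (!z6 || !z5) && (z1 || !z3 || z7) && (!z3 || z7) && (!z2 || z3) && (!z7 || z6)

The clause (z2) is unit, so z2 = true.
The clause (z3) is unit, so z3 = true.
The clause (z7) is unit, so z7 = true.
The clause (z6) is unit, so z6 = true.
The clause (!z5) is unit, so z5 = false.
The clause (!z4) is unit, so z4 = false.
All clauses hold; z1 can take either value.
A satisfying assignment: z1 ↦ false; z2 ↦ true; z3 ↦ true; z4 ↦ false; z5 ↦ false; z6 ↦ true; z7 ↦ true.

Yes, satisfiable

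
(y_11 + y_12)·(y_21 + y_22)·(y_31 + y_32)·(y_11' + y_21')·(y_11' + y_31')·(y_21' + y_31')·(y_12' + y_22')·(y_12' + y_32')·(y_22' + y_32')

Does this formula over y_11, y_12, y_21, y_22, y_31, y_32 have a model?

Branch on y_11: set y_11 = 1.
(y_21') alone gives y_21 = 0.
(y_22) alone gives y_22 = 1.
(y_31') alone gives y_31 = 0.
(y_32) alone gives y_32 = 1.
That conflicts with the unit clause (y_32').
Undo y_11 and try y_11 = 0.
(y_12) alone gives y_12 = 1.
(y_22') alone gives y_22 = 0.
(y_21) alone gives y_21 = 1.
(y_31') alone gives y_31 = 0.
(y_32) alone gives y_32 = 1.
That conflicts with the unit clause (y_32').
Both values of y_11 lead to a conflict.
No assignment satisfies every clause.

No, unsatisfiable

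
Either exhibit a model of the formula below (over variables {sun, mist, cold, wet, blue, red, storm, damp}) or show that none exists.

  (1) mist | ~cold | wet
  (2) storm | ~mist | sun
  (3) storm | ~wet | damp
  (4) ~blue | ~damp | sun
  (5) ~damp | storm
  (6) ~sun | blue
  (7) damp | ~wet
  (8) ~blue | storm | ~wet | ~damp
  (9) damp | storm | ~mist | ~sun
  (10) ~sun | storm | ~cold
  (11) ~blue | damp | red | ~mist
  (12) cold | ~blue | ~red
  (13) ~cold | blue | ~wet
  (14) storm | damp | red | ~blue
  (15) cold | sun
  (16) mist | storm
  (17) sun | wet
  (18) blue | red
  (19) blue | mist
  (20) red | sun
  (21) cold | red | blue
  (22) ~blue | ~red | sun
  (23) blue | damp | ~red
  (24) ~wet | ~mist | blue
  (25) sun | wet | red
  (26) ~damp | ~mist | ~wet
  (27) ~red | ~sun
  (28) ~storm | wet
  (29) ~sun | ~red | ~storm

sun ↦ 1; mist ↦ 0; cold ↦ 0; wet ↦ 1; blue ↦ 1; red ↦ 0; storm ↦ 1; damp ↦ 1

Suppose damp = 1.
From the singleton clause (storm), storm = 1.
From the singleton clause (wet), wet = 1.
From the singleton clause (~mist), mist = 0.
From the singleton clause (blue), blue = 1.
From the singleton clause (sun), sun = 1.
From the singleton clause (~red), red = 0.
Every clause is now satisfied; cold is unconstrained.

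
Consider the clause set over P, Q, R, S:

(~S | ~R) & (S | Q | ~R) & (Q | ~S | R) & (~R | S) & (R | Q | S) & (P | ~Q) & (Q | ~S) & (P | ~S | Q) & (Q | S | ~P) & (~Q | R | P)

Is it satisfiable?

Yes, satisfiable

Case S = 0:
Unit clause (~R) forces R = 0.
Unit clause (Q) forces Q = 1.
Unit clause (P) forces P = 1.
This assignment satisfies each clause.
A satisfying assignment: P: 1; Q: 1; R: 0; S: 0.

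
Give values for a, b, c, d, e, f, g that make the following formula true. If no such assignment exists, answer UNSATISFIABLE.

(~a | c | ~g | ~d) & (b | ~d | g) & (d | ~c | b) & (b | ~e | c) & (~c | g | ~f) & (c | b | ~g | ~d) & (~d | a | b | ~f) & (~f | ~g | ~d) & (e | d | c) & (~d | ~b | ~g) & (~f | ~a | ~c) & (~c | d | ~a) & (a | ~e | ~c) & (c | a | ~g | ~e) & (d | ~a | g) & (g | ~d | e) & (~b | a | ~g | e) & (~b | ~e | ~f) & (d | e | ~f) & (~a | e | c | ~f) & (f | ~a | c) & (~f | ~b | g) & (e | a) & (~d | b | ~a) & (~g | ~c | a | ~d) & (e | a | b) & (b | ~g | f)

Branch on e: set e = 1.
Branch on b: set b = 1.
The clause (~f) is unit, so f = 0.
Branch on d: set d = 1.
The clause (~g) is unit, so g = 0.
Branch on a: set a = 0.
The clause (~c) is unit, so c = 0.
All clauses are satisfied.

a: 0; b: 1; c: 0; d: 1; e: 1; f: 0; g: 0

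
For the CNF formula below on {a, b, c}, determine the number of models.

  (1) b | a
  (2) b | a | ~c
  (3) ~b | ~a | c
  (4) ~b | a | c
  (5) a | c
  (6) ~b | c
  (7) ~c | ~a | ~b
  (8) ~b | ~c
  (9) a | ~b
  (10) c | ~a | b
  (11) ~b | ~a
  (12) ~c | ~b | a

1

There are 2^3 = 8 truth assignments over (a, b, c).
Check each against the 12 clauses (columns in the order a, b, c):
  F F F  ✗ fails (b | a)
  F F T  ✗ fails (b | a)
  F T F  ✗ fails (~b | a | c)
  F T T  ✗ fails (~b | ~c)
  T F F  ✗ fails (c | ~a | b)
  T F T  ✓ satisfies all
  T T F  ✗ fails (~b | ~a | c)
  T T T  ✗ fails (~c | ~a | ~b)
1 of the 8 rows is a model.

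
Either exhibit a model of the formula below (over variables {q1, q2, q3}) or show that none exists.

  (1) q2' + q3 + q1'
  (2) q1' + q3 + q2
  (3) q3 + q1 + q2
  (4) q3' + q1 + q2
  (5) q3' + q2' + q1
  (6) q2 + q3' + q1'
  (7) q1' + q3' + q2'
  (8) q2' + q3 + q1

UNSATISFIABLE

Suppose q2 = 0.
Suppose q1 = 0.
From the singleton clause (q3), q3 = 1.
But (q3') is also a unit clause — contradiction.
Backtrack on q1: now try q1 = 1.
From the singleton clause (q3), q3 = 1.
But (q3') is also a unit clause — contradiction.
Either choice for q1 ends in contradiction.
Backtrack on q2: now try q2 = 1.
Suppose q3 = 1.
From the singleton clause (q1), q1 = 1.
But (q1') is also a unit clause — contradiction.
Backtrack on q3: now try q3 = 0.
From the singleton clause (q1'), q1 = 0.
But (q1) is also a unit clause — contradiction.
Either choice for q3 ends in contradiction.
Either choice for q2 ends in contradiction.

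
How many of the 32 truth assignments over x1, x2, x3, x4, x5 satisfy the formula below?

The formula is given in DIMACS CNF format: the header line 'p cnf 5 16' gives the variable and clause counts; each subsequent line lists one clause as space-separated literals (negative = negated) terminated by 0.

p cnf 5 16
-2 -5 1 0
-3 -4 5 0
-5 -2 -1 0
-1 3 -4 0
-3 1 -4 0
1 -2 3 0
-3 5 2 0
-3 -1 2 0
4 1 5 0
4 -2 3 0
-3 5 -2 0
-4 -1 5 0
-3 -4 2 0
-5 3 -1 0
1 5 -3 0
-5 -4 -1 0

There are 2^5 = 32 truth assignments over (x1, x2, x3, x4, x5).
Split on x1. With x1 = True, the clauses containing x1 are satisfied and ¬x1 drops from the rest; 1 of the 2^4 = 16 assignments to the other variables satisfy what remains.
With x1 = False, by the same count on the reduced clause set, 4 assignments work.
(One model: x1=F, x2=F, x3=F, x4=F, x5=T.)
Total: 1 + 4 = 5.

5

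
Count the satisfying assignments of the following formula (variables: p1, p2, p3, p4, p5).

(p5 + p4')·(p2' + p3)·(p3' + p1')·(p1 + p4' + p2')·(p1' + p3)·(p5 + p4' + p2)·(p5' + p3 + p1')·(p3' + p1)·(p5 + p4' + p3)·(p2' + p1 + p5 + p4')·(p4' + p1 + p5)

There are 2^5 = 32 truth assignments over (p1, p2, p3, p4, p5).
Split on p3. With p3 = 1, the clauses containing p3 are satisfied and p3' drops from the rest; 0 of the 2^4 = 16 assignments to the other variables satisfy what remains.
With p3 = 0, by the same count on the reduced clause set, 3 assignments work.
(One model: p1=F, p2=F, p3=F, p4=F, p5=F.)
Total: 0 + 3 = 3.

3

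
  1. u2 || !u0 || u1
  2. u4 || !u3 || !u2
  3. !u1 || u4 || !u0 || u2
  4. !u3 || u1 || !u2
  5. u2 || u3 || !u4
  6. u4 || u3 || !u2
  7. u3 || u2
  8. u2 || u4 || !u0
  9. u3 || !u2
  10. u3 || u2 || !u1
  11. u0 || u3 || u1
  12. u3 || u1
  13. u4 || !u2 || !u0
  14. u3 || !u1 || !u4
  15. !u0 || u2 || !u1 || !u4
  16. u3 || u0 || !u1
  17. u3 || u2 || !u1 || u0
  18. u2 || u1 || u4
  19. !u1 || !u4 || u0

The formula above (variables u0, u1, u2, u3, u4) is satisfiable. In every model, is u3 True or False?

Suppose u3 = false.
(u2) alone gives u2 = true.
That conflicts with the unit clause (!u2).
So every satisfying assignment has u3 = True.

True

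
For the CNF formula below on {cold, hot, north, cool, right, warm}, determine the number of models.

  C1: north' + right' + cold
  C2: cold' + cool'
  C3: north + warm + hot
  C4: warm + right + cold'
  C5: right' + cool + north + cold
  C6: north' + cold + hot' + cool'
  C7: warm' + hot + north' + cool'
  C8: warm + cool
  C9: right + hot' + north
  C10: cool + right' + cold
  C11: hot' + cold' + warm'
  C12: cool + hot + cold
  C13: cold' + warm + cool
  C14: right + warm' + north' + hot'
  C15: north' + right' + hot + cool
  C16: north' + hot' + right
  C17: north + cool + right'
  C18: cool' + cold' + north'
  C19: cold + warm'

4

There are 2^6 = 64 truth assignments over (cold, hot, north, cool, right, warm).
Split on warm. With warm = 1, the clauses containing warm are satisfied and warm' drops from the rest; 2 of the 2^5 = 32 assignments to the other variables satisfy what remains.
With warm = 0, by the same count on the reduced clause set, 2 assignments work.
Total: 2 + 2 = 4.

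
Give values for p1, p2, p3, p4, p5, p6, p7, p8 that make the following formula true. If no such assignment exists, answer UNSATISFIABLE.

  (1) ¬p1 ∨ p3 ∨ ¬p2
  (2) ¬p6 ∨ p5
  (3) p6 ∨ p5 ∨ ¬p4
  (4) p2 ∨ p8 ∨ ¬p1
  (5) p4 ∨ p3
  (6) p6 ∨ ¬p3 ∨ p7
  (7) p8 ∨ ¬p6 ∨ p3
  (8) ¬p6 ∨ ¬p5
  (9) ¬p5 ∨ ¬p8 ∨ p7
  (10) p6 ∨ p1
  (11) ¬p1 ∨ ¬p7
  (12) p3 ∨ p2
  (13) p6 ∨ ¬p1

Try p6 = False.
(p1) alone gives p1 = True.
Now (¬p1) is unsatisfied and unit — conflict.
Undo p6 and try p6 = True.
(p5) alone gives p5 = True.
Now (¬p5) is unsatisfied and unit — conflict.
Both values of p6 lead to a conflict.

UNSATISFIABLE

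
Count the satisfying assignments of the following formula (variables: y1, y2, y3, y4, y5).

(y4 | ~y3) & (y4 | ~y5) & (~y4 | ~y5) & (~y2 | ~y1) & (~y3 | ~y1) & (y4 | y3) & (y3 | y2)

There are 2^5 = 32 truth assignments over (y1, y2, y3, y4, y5).
Split on y1. With y1 = 1, the clauses containing y1 are satisfied and ~y1 drops from the rest; 0 of the 2^4 = 16 assignments to the other variables satisfy what remains.
With y1 = 0, by the same count on the reduced clause set, 3 assignments work.
(One model: y1=F, y2=F, y3=T, y4=T, y5=F.)
Total: 0 + 3 = 3.

3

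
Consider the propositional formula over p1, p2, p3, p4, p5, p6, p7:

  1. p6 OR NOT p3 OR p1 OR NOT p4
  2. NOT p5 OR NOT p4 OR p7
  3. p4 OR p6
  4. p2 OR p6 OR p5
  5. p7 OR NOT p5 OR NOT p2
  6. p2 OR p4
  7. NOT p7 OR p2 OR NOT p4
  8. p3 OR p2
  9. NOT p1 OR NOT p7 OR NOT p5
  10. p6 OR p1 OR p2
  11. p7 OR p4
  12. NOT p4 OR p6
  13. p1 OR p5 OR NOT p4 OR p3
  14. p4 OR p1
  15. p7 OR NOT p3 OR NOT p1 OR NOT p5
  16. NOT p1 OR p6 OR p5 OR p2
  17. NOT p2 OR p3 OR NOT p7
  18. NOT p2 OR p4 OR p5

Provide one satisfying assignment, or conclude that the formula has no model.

Try p4 = true.
Unit clause (p6) forces p6 = true.
Try p5 = false.
Try p7 = false.
Try p3 = true.
Every clause is now satisfied; p1, p2 are unconstrained.

p1: true,  p2: true,  p3: true,  p4: true,  p5: false,  p6: true,  p7: false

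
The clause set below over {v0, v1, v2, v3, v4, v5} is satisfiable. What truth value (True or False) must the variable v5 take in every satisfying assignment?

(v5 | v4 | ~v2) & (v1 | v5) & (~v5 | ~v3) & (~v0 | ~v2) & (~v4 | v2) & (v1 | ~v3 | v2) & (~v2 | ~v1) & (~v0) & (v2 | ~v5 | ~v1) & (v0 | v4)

Suppose v5 = 0.
Unit clause (v1) forces v1 = 1.
Unit clause (~v2) forces v2 = 0.
Unit clause (~v4) forces v4 = 0.
Unit clause (~v0) forces v0 = 0.
But (v0) is also a unit clause — contradiction.
So every satisfying assignment has v5 = True.

True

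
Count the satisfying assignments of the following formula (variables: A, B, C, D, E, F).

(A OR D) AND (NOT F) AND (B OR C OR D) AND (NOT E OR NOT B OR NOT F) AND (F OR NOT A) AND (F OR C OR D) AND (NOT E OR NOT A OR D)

8

There are 2^6 = 64 truth assignments over (A, B, C, D, E, F).
Split on D. With D = true, the clauses containing D are satisfied and NOT D drops from the rest; 8 of the 2^5 = 32 assignments to the other variables satisfy what remains.
With D = false, by the same count on the reduced clause set, 0 assignments work.
Total: 8 + 0 = 8.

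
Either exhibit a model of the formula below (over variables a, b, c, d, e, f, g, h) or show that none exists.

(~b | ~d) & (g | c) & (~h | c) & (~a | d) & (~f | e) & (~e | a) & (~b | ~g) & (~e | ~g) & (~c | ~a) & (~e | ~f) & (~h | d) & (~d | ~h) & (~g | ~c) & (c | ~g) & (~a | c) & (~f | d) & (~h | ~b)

a=0,  b=0,  c=1,  d=1,  e=0,  f=0,  g=0,  h=0

Branch on b: set b = 0.
Branch on g: set g = 0.
(c) alone gives c = 1.
(~a) alone gives a = 0.
(~e) alone gives e = 0.
(~f) alone gives f = 0.
Branch on h: set h = 0.
Every clause is now satisfied; d is unconstrained.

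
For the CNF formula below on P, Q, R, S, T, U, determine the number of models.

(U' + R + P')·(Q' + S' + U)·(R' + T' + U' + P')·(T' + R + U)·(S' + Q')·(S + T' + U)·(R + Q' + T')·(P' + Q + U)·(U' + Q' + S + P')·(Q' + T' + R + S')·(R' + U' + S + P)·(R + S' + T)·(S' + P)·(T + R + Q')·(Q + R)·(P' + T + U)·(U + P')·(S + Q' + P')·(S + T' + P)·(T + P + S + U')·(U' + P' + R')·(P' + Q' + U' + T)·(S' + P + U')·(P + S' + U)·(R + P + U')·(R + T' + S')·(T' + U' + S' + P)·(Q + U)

1

There are 2^6 = 64 truth assignments over (P, Q, R, S, T, U).
Split on P. With P = 1, the clauses containing P are satisfied and P' drops from the rest; 0 of the 2^5 = 32 assignments to the other variables satisfy what remains.
With P = 0, by the same count on the reduced clause set, 1 assignment works.
(One model: P=F, Q=T, R=T, S=F, T=F, U=F.)
Total: 0 + 1 = 1.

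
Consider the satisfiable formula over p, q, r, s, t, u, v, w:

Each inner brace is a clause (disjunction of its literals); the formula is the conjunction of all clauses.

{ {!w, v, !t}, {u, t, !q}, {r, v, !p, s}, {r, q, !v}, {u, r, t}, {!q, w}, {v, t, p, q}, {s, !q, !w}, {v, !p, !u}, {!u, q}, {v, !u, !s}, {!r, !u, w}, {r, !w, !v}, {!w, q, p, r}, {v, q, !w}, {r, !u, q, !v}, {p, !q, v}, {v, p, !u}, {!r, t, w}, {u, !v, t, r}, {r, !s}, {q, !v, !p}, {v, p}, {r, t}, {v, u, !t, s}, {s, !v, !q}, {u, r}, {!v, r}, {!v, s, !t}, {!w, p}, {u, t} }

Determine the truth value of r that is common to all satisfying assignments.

True

Suppose r = false.
Unit clause (!s) forces s = false.
Unit clause (t) forces t = true.
Unit clause (u) forces u = true.
Unit clause (q) forces q = true.
Unit clause (w) forces w = true.
But (!w) is also a unit clause — contradiction.
So every satisfying assignment has r = True.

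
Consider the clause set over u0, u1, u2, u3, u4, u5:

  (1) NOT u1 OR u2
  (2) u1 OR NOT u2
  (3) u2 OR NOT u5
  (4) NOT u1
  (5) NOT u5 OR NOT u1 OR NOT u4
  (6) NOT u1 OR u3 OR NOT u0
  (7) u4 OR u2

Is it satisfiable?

From the singleton clause (NOT u1), u1 = false.
From the singleton clause (NOT u2), u2 = false.
From the singleton clause (NOT u5), u5 = false.
From the singleton clause (u4), u4 = true.
Every clause is now satisfied; u0, u3 are unconstrained.
A satisfying assignment: u0 ↦ false, u1 ↦ false, u2 ↦ false, u3 ↦ false, u4 ↦ true, u5 ↦ false.

Yes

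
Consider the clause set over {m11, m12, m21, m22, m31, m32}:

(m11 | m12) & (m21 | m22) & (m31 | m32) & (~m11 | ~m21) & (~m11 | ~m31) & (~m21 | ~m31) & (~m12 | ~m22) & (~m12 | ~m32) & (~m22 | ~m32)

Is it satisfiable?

Try m11 = 1.
The clause (~m21) is unit, so m21 = 0.
The clause (m22) is unit, so m22 = 1.
The clause (~m31) is unit, so m31 = 0.
The clause (m32) is unit, so m32 = 1.
Now (~m32) is unsatisfied and unit — conflict.
So m11 must be the other value — set m11 = 0.
The clause (m12) is unit, so m12 = 1.
The clause (~m22) is unit, so m22 = 0.
The clause (m21) is unit, so m21 = 1.
The clause (~m31) is unit, so m31 = 0.
The clause (m32) is unit, so m32 = 1.
Now (~m32) is unsatisfied and unit — conflict.
Both values of m11 lead to a conflict.
No assignment satisfies every clause.

No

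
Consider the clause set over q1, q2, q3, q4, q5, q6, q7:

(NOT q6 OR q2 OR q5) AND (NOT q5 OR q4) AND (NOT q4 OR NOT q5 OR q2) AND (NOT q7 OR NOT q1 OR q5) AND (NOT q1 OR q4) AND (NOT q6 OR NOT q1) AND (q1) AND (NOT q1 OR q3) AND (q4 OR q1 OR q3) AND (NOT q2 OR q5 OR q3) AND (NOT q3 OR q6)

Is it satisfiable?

From the singleton clause (q1), q1 = true.
From the singleton clause (q4), q4 = true.
From the singleton clause (NOT q6), q6 = false.
From the singleton clause (q3), q3 = true.
That conflicts with the unit clause (NOT q3).
No assignment satisfies every clause.

Unsatisfiable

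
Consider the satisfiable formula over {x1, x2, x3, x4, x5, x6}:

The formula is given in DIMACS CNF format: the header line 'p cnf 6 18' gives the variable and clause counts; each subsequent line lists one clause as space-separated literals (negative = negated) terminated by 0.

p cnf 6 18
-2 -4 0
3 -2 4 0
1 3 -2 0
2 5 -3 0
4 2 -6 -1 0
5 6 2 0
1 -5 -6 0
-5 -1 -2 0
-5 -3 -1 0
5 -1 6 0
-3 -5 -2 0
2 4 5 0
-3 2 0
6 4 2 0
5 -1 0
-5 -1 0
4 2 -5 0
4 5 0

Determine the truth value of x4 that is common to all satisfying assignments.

Suppose x4 = False.
From the singleton clause (x5), x5 = True.
From the singleton clause (¬x1), x1 = False.
From the singleton clause (¬x6), x6 = False.
From the singleton clause (x2), x2 = True.
From the singleton clause (x3), x3 = True.
Now (¬x3) is unsatisfied and unit — conflict.
So every satisfying assignment has x4 = True.

True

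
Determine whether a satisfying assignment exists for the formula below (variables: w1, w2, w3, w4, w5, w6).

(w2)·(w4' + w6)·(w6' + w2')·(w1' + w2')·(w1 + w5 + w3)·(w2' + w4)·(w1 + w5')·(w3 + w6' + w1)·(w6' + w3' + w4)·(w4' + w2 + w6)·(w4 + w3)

From the singleton clause (w2), w2 = 1.
From the singleton clause (w6'), w6 = 0.
From the singleton clause (w4'), w4 = 0.
Now (w4) is unsatisfied and unit — conflict.
No assignment satisfies every clause.

Unsatisfiable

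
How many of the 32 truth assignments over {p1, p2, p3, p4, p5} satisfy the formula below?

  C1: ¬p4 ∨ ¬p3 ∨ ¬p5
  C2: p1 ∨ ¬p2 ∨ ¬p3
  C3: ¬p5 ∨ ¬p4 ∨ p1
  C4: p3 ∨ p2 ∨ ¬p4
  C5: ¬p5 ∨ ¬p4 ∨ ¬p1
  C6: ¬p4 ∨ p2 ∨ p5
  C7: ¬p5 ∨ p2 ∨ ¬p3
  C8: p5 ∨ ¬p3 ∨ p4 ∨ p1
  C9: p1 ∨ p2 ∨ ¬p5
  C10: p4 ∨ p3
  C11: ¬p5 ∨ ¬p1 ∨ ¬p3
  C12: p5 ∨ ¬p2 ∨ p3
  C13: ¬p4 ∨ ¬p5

3

There are 2^5 = 32 truth assignments over (p1, p2, p3, p4, p5).
Split on p1. With p1 = True, the clauses containing p1 are satisfied and ¬p1 drops from the rest; 3 of the 2^4 = 16 assignments to the other variables satisfy what remains.
With p1 = False, by the same count on the reduced clause set, 0 assignments work.
(One model: p1=T, p2=F, p3=T, p4=F, p5=F.)
Total: 3 + 0 = 3.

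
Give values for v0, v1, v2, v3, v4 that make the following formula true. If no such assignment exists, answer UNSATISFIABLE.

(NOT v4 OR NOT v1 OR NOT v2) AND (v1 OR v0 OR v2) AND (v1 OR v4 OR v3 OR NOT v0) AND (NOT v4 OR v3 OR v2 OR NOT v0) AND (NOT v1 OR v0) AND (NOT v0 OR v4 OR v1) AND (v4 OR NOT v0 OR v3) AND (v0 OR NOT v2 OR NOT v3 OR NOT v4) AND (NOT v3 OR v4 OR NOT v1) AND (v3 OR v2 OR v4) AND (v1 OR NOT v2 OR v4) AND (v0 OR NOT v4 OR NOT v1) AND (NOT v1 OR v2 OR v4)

v0 ↦ true,  v1 ↦ false,  v2 ↦ false,  v3 ↦ true,  v4 ↦ true

Try v1 = false.
Try v0 = true.
Unit clause (v4) forces v4 = true.
Try v3 = true.
No clause remains; v2 is free.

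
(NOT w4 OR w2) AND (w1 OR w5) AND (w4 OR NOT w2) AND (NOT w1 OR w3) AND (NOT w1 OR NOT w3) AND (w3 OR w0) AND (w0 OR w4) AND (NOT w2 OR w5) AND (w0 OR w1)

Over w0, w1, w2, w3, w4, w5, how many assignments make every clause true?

There are 2^6 = 64 truth assignments over (w0, w1, w2, w3, w4, w5).
Split on w4. With w4 = true, the clauses containing w4 are satisfied and NOT w4 drops from the rest; 2 of the 2^5 = 32 assignments to the other variables satisfy what remains.
With w4 = false, by the same count on the reduced clause set, 2 assignments work.
(One model: w0=T, w1=F, w2=F, w3=F, w4=F, w5=T.)
Total: 2 + 2 = 4.

4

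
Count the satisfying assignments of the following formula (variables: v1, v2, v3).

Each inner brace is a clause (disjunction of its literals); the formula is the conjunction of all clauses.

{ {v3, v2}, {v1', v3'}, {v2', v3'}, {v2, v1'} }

3

There are 2^3 = 8 truth assignments over (v1, v2, v3).
Check each against the 4 clauses (columns in the order v1, v2, v3):
  F F F  ✗ fails (v3 + v2)
  F F T  ✓ satisfies all
  F T F  ✓ satisfies all
  F T T  ✗ fails (v2' + v3')
  T F F  ✗ fails (v3 + v2)
  T F T  ✗ fails (v1' + v3')
  T T F  ✓ satisfies all
  T T T  ✗ fails (v1' + v3')
3 of the 8 rows are models.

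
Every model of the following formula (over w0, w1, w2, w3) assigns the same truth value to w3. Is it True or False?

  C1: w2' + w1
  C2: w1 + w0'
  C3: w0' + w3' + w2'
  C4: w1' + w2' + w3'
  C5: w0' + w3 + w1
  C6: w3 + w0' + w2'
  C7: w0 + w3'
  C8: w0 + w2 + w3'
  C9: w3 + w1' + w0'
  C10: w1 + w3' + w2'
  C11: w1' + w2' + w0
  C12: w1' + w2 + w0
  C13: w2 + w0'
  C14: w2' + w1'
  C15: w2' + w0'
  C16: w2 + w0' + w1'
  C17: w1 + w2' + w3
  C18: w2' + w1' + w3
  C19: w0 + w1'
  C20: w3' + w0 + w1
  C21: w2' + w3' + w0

Suppose w3 = 1.
The clause (w0) is unit, so w0 = 1.
The clause (w1) is unit, so w1 = 1.
The clause (w2') is unit, so w2 = 0.
Now (w2) is unsatisfied and unit — conflict.
So every satisfying assignment has w3 = False.

False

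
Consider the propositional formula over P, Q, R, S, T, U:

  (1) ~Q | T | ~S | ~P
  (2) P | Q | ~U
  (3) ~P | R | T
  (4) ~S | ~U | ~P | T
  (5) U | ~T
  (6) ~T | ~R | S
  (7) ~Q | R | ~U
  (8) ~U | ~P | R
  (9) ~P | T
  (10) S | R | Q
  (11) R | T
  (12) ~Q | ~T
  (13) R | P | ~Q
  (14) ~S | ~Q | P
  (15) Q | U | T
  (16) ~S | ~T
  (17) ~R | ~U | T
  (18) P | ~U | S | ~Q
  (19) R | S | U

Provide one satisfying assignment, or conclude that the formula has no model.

Case U = 0:
From the singleton clause (~T), T = 0.
From the singleton clause (~P), P = 0.
From the singleton clause (R), R = 1.
From the singleton clause (Q), Q = 1.
From the singleton clause (~S), S = 0.
All clauses are satisfied.

P=0; Q=1; R=1; S=0; T=0; U=0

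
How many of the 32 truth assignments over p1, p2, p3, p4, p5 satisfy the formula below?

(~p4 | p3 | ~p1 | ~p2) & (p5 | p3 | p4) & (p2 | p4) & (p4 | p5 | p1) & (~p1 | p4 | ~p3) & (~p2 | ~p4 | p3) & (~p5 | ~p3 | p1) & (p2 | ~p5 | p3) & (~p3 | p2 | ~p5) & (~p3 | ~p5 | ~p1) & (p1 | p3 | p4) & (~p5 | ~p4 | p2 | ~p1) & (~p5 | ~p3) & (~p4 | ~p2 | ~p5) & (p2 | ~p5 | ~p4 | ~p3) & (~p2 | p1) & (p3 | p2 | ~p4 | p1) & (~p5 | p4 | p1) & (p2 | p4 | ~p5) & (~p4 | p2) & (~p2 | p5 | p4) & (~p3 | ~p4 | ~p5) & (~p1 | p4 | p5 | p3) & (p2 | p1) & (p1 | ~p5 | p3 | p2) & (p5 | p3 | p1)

There are 2^5 = 32 truth assignments over (p1, p2, p3, p4, p5).
Split on p5. With p5 = 1, the clauses containing p5 are satisfied and ~p5 drops from the rest; 1 of the 2^4 = 16 assignments to the other variables satisfy what remains.
With p5 = 0, by the same count on the reduced clause set, 1 assignment works.
Total: 1 + 1 = 2.

2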